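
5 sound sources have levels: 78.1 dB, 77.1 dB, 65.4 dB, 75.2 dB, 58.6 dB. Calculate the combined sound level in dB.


Formula: L_total = 10 * log10( sum(10^(Li/10)) )
  Source 1: 10^(78.1/10) = 64565422.9035
  Source 2: 10^(77.1/10) = 51286138.3991
  Source 3: 10^(65.4/10) = 3467368.5045
  Source 4: 10^(75.2/10) = 33113112.1483
  Source 5: 10^(58.6/10) = 724435.9601
Sum of linear values = 153156477.9155
L_total = 10 * log10(153156477.9155) = 81.85

81.85 dB


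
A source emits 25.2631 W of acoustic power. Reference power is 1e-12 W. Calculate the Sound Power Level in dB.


Given values:
  W = 25.2631 W
  W_ref = 1e-12 W
Formula: SWL = 10 * log10(W / W_ref)
Compute ratio: W / W_ref = 25263100000000
Compute log10: log10(25263100000000) = 13.402487
Multiply: SWL = 10 * 13.402487 = 134.02

134.02 dB


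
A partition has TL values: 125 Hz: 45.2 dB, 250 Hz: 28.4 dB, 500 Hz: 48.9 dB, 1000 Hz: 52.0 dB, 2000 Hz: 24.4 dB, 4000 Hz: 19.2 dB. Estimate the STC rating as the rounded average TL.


Given TL values at each frequency:
  125 Hz: 45.2 dB
  250 Hz: 28.4 dB
  500 Hz: 48.9 dB
  1000 Hz: 52.0 dB
  2000 Hz: 24.4 dB
  4000 Hz: 19.2 dB
Formula: STC ~ round(average of TL values)
Sum = 45.2 + 28.4 + 48.9 + 52.0 + 24.4 + 19.2 = 218.1
Average = 218.1 / 6 = 36.35
Rounded: 36

36


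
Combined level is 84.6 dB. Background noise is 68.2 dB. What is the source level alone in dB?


Given values:
  L_total = 84.6 dB, L_bg = 68.2 dB
Formula: L_source = 10 * log10(10^(L_total/10) - 10^(L_bg/10))
Convert to linear:
  10^(84.6/10) = 288403150.3127
  10^(68.2/10) = 6606934.4801
Difference: 288403150.3127 - 6606934.4801 = 281796215.8326
L_source = 10 * log10(281796215.8326) = 84.5

84.5 dB


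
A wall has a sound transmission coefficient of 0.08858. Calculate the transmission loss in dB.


Given values:
  tau = 0.08858
Formula: TL = 10 * log10(1 / tau)
Compute 1 / tau = 1 / 0.08858 = 11.2892
Compute log10(11.2892) = 1.052663
TL = 10 * 1.052663 = 10.53

10.53 dB


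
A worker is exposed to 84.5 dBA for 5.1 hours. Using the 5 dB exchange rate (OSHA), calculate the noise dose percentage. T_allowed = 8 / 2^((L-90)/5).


Given values:
  L = 84.5 dBA, T = 5.1 hours
Formula: T_allowed = 8 / 2^((L - 90) / 5)
Compute exponent: (84.5 - 90) / 5 = -1.1
Compute 2^(-1.1) = 0.466516
T_allowed = 8 / 0.466516 = 17.148394 hours
Dose = (T / T_allowed) * 100
Dose = (5.1 / 17.148394) * 100 = 29.74

29.74 %


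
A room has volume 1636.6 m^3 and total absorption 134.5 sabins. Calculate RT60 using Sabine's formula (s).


Given values:
  V = 1636.6 m^3
  A = 134.5 sabins
Formula: RT60 = 0.161 * V / A
Numerator: 0.161 * 1636.6 = 263.4926
RT60 = 263.4926 / 134.5 = 1.959

1.959 s


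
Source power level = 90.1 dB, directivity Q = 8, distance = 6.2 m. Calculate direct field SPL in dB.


Given values:
  Lw = 90.1 dB, Q = 8, r = 6.2 m
Formula: SPL = Lw + 10 * log10(Q / (4 * pi * r^2))
Compute 4 * pi * r^2 = 4 * pi * 6.2^2 = 483.0513
Compute Q / denom = 8 / 483.0513 = 0.01656139
Compute 10 * log10(0.01656139) = -17.809
SPL = 90.1 + (-17.809) = 72.29

72.29 dB


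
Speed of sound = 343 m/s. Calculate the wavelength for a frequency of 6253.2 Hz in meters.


Given values:
  c = 343 m/s, f = 6253.2 Hz
Formula: lambda = c / f
lambda = 343 / 6253.2
lambda = 0.0549

0.0549 m


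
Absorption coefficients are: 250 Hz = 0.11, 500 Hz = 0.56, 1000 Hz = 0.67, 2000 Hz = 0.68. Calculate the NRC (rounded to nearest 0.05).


Given values:
  a_250 = 0.11, a_500 = 0.56
  a_1000 = 0.67, a_2000 = 0.68
Formula: NRC = (a250 + a500 + a1000 + a2000) / 4
Sum = 0.11 + 0.56 + 0.67 + 0.68 = 2.02
NRC = 2.02 / 4 = 0.505
Rounded to nearest 0.05: 0.5

0.5


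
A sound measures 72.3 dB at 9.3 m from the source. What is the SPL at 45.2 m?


Given values:
  SPL1 = 72.3 dB, r1 = 9.3 m, r2 = 45.2 m
Formula: SPL2 = SPL1 - 20 * log10(r2 / r1)
Compute ratio: r2 / r1 = 45.2 / 9.3 = 4.8602
Compute log10: log10(4.8602) = 0.686654
Compute drop: 20 * 0.686654 = 13.7331
SPL2 = 72.3 - 13.7331 = 58.57

58.57 dB


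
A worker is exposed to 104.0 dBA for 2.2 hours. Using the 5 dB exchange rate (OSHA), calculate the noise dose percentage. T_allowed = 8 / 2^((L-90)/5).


Given values:
  L = 104.0 dBA, T = 2.2 hours
Formula: T_allowed = 8 / 2^((L - 90) / 5)
Compute exponent: (104.0 - 90) / 5 = 2.8
Compute 2^(2.8) = 6.964405
T_allowed = 8 / 6.964405 = 1.148698 hours
Dose = (T / T_allowed) * 100
Dose = (2.2 / 1.148698) * 100 = 191.52

191.52 %


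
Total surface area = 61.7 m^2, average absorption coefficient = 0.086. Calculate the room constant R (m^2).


Given values:
  S = 61.7 m^2, alpha = 0.086
Formula: R = S * alpha / (1 - alpha)
Numerator: 61.7 * 0.086 = 5.3062
Denominator: 1 - 0.086 = 0.914
R = 5.3062 / 0.914 = 5.81

5.81 m^2


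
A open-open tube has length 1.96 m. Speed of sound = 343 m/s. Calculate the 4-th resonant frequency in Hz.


Given values:
  Tube type: open-open, L = 1.96 m, c = 343 m/s, n = 4
Formula: f_n = n * c / (2 * L)
Compute 2 * L = 2 * 1.96 = 3.92
f = 4 * 343 / 3.92
f = 350.0

350.0 Hz


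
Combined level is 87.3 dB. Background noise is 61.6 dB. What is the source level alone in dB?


Given values:
  L_total = 87.3 dB, L_bg = 61.6 dB
Formula: L_source = 10 * log10(10^(L_total/10) - 10^(L_bg/10))
Convert to linear:
  10^(87.3/10) = 537031796.3703
  10^(61.6/10) = 1445439.7707
Difference: 537031796.3703 - 1445439.7707 = 535586356.5996
L_source = 10 * log10(535586356.5996) = 87.29

87.29 dB


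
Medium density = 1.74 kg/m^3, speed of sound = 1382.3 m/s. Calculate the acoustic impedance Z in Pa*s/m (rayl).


Given values:
  rho = 1.74 kg/m^3
  c = 1382.3 m/s
Formula: Z = rho * c
Z = 1.74 * 1382.3
Z = 2405.2

2405.2 rayl


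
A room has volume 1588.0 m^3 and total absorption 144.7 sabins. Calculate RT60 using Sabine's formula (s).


Given values:
  V = 1588.0 m^3
  A = 144.7 sabins
Formula: RT60 = 0.161 * V / A
Numerator: 0.161 * 1588.0 = 255.668
RT60 = 255.668 / 144.7 = 1.767

1.767 s


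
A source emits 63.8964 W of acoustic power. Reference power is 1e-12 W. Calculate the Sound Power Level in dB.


Given values:
  W = 63.8964 W
  W_ref = 1e-12 W
Formula: SWL = 10 * log10(W / W_ref)
Compute ratio: W / W_ref = 63896400000000
Compute log10: log10(63896400000000) = 13.805476
Multiply: SWL = 10 * 13.805476 = 138.05

138.05 dB


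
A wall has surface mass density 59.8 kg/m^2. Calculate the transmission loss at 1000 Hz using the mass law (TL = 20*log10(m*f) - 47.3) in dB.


Given values:
  m = 59.8 kg/m^2, f = 1000 Hz
Formula: TL = 20 * log10(m * f) - 47.3
Compute m * f = 59.8 * 1000 = 59800.0
Compute log10(59800.0) = 4.776701
Compute 20 * 4.776701 = 95.534
TL = 95.534 - 47.3 = 48.23

48.23 dB


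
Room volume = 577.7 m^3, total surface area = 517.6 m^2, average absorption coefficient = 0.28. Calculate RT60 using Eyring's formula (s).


Given values:
  V = 577.7 m^3, S = 517.6 m^2, alpha = 0.28
Formula: RT60 = 0.161 * V / (-S * ln(1 - alpha))
Compute ln(1 - 0.28) = ln(0.72) = -0.328504
Denominator: -517.6 * -0.328504 = 170.0337
Numerator: 0.161 * 577.7 = 93.0097
RT60 = 93.0097 / 170.0337 = 0.547

0.547 s


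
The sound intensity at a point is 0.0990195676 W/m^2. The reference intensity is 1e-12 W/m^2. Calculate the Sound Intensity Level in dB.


Given values:
  I = 0.0990195676 W/m^2
  I_ref = 1e-12 W/m^2
Formula: SIL = 10 * log10(I / I_ref)
Compute ratio: I / I_ref = 99019567600
Compute log10: log10(99019567600) = 10.995721
Multiply: SIL = 10 * 10.995721 = 109.96

109.96 dB


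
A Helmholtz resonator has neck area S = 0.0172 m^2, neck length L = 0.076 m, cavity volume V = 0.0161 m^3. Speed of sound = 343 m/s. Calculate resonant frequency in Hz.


Given values:
  S = 0.0172 m^2, L = 0.076 m, V = 0.0161 m^3, c = 343 m/s
Formula: f = (c / (2*pi)) * sqrt(S / (V * L))
Compute V * L = 0.0161 * 0.076 = 0.0012236
Compute S / (V * L) = 0.0172 / 0.0012236 = 14.0569
Compute sqrt(14.0569) = 3.749253
Compute c / (2*pi) = 343 / 6.283185 = 54.590148
f = 54.590148 * 3.749253 = 204.67

204.67 Hz


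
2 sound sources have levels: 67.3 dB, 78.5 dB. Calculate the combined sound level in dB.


Formula: L_total = 10 * log10( sum(10^(Li/10)) )
  Source 1: 10^(67.3/10) = 5370317.9637
  Source 2: 10^(78.5/10) = 70794578.4384
Sum of linear values = 76164896.4021
L_total = 10 * log10(76164896.4021) = 78.82

78.82 dB


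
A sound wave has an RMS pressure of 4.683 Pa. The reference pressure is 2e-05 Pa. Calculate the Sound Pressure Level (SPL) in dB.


Given values:
  p = 4.683 Pa
  p_ref = 2e-05 Pa
Formula: SPL = 20 * log10(p / p_ref)
Compute ratio: p / p_ref = 4.683 / 2e-05 = 234150
Compute log10: log10(234150) = 5.369494
Multiply: SPL = 20 * 5.369494 = 107.39

107.39 dB


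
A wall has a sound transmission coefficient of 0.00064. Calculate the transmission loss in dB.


Given values:
  tau = 0.00064
Formula: TL = 10 * log10(1 / tau)
Compute 1 / tau = 1 / 0.00064 = 1562.5
Compute log10(1562.5) = 3.19382
TL = 10 * 3.19382 = 31.94

31.94 dB


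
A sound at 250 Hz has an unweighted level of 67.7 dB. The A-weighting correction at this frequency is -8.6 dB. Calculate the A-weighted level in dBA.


Given values:
  SPL = 67.7 dB
  A-weighting at 250 Hz = -8.6 dB
Formula: L_A = SPL + A_weight
L_A = 67.7 + (-8.6)
L_A = 59.1

59.1 dBA


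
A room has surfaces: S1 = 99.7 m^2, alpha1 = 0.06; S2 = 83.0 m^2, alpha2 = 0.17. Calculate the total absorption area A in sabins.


Given surfaces:
  Surface 1: 99.7 * 0.06 = 5.982
  Surface 2: 83.0 * 0.17 = 14.11
Formula: A = sum(Si * alpha_i)
A = 5.982 + 14.11
A = 20.09

20.09 sabins


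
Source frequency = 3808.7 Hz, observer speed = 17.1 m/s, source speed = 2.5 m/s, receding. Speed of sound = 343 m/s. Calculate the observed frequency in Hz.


Given values:
  f_s = 3808.7 Hz, v_o = 17.1 m/s, v_s = 2.5 m/s
  Direction: receding
Formula: f_o = f_s * (c - v_o) / (c + v_s)
Numerator: c - v_o = 343 - 17.1 = 325.9
Denominator: c + v_s = 343 + 2.5 = 345.5
f_o = 3808.7 * 325.9 / 345.5 = 3592.63

3592.63 Hz


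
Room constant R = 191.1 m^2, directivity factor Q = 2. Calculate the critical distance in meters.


Given values:
  R = 191.1 m^2, Q = 2
Formula: d_c = 0.141 * sqrt(Q * R)
Compute Q * R = 2 * 191.1 = 382.2
Compute sqrt(382.2) = 19.5499
d_c = 0.141 * 19.5499 = 2.757

2.757 m


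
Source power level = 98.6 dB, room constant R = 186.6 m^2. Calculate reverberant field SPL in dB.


Given values:
  Lw = 98.6 dB, R = 186.6 m^2
Formula: SPL = Lw + 10 * log10(4 / R)
Compute 4 / R = 4 / 186.6 = 0.021436
Compute 10 * log10(0.021436) = -16.6886
SPL = 98.6 + (-16.6886) = 81.91

81.91 dB


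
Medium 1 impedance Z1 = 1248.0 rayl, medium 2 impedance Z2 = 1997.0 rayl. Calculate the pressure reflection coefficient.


Given values:
  Z1 = 1248.0 rayl, Z2 = 1997.0 rayl
Formula: R = (Z2 - Z1) / (Z2 + Z1)
Numerator: Z2 - Z1 = 1997.0 - 1248.0 = 749.0
Denominator: Z2 + Z1 = 1997.0 + 1248.0 = 3245.0
R = 749.0 / 3245.0 = 0.2308

0.2308


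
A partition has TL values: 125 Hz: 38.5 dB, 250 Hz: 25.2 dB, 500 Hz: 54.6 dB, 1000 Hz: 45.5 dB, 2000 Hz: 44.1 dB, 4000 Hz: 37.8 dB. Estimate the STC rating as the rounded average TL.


Given TL values at each frequency:
  125 Hz: 38.5 dB
  250 Hz: 25.2 dB
  500 Hz: 54.6 dB
  1000 Hz: 45.5 dB
  2000 Hz: 44.1 dB
  4000 Hz: 37.8 dB
Formula: STC ~ round(average of TL values)
Sum = 38.5 + 25.2 + 54.6 + 45.5 + 44.1 + 37.8 = 245.7
Average = 245.7 / 6 = 40.95
Rounded: 41

41


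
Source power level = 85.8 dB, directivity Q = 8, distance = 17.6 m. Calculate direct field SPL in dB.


Given values:
  Lw = 85.8 dB, Q = 8, r = 17.6 m
Formula: SPL = Lw + 10 * log10(Q / (4 * pi * r^2))
Compute 4 * pi * r^2 = 4 * pi * 17.6^2 = 3892.559
Compute Q / denom = 8 / 3892.559 = 0.0020552
Compute 10 * log10(0.0020552) = -26.8715
SPL = 85.8 + (-26.8715) = 58.93

58.93 dB


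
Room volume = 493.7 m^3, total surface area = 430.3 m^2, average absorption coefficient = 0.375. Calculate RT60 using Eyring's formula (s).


Given values:
  V = 493.7 m^3, S = 430.3 m^2, alpha = 0.375
Formula: RT60 = 0.161 * V / (-S * ln(1 - alpha))
Compute ln(1 - 0.375) = ln(0.625) = -0.470004
Denominator: -430.3 * -0.470004 = 202.2427
Numerator: 0.161 * 493.7 = 79.4857
RT60 = 79.4857 / 202.2427 = 0.393

0.393 s


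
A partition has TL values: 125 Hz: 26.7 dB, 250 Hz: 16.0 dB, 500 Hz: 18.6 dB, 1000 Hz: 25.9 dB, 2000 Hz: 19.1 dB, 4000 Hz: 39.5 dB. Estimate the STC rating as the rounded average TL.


Given TL values at each frequency:
  125 Hz: 26.7 dB
  250 Hz: 16.0 dB
  500 Hz: 18.6 dB
  1000 Hz: 25.9 dB
  2000 Hz: 19.1 dB
  4000 Hz: 39.5 dB
Formula: STC ~ round(average of TL values)
Sum = 26.7 + 16.0 + 18.6 + 25.9 + 19.1 + 39.5 = 145.8
Average = 145.8 / 6 = 24.3
Rounded: 24

24


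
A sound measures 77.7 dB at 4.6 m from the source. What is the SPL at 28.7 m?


Given values:
  SPL1 = 77.7 dB, r1 = 4.6 m, r2 = 28.7 m
Formula: SPL2 = SPL1 - 20 * log10(r2 / r1)
Compute ratio: r2 / r1 = 28.7 / 4.6 = 6.2391
Compute log10: log10(6.2391) = 0.795122
Compute drop: 20 * 0.795122 = 15.9024
SPL2 = 77.7 - 15.9024 = 61.8

61.8 dB


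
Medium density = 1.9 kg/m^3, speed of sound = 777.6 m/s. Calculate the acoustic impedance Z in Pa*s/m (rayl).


Given values:
  rho = 1.9 kg/m^3
  c = 777.6 m/s
Formula: Z = rho * c
Z = 1.9 * 777.6
Z = 1477.44

1477.44 rayl


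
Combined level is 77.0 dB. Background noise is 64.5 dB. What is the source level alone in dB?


Given values:
  L_total = 77.0 dB, L_bg = 64.5 dB
Formula: L_source = 10 * log10(10^(L_total/10) - 10^(L_bg/10))
Convert to linear:
  10^(77.0/10) = 50118723.3627
  10^(64.5/10) = 2818382.9313
Difference: 50118723.3627 - 2818382.9313 = 47300340.4314
L_source = 10 * log10(47300340.4314) = 76.75

76.75 dB


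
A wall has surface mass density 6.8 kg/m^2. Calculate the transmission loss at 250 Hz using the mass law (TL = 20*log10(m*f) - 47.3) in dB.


Given values:
  m = 6.8 kg/m^2, f = 250 Hz
Formula: TL = 20 * log10(m * f) - 47.3
Compute m * f = 6.8 * 250 = 1700.0
Compute log10(1700.0) = 3.230449
Compute 20 * 3.230449 = 64.609
TL = 64.609 - 47.3 = 17.31

17.31 dB


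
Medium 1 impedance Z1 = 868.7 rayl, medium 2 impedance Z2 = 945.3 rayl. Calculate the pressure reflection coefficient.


Given values:
  Z1 = 868.7 rayl, Z2 = 945.3 rayl
Formula: R = (Z2 - Z1) / (Z2 + Z1)
Numerator: Z2 - Z1 = 945.3 - 868.7 = 76.6
Denominator: Z2 + Z1 = 945.3 + 868.7 = 1814.0
R = 76.6 / 1814.0 = 0.0422

0.0422


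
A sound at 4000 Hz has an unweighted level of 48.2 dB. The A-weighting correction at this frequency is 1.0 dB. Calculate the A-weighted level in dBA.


Given values:
  SPL = 48.2 dB
  A-weighting at 4000 Hz = 1.0 dB
Formula: L_A = SPL + A_weight
L_A = 48.2 + (1.0)
L_A = 49.2

49.2 dBA


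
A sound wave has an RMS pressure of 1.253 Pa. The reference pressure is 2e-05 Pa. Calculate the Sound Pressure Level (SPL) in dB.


Given values:
  p = 1.253 Pa
  p_ref = 2e-05 Pa
Formula: SPL = 20 * log10(p / p_ref)
Compute ratio: p / p_ref = 1.253 / 2e-05 = 62650
Compute log10: log10(62650) = 4.796921
Multiply: SPL = 20 * 4.796921 = 95.94

95.94 dB


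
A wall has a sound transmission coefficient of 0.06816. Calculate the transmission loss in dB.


Given values:
  tau = 0.06816
Formula: TL = 10 * log10(1 / tau)
Compute 1 / tau = 1 / 0.06816 = 14.6714
Compute log10(14.6714) = 1.166472
TL = 10 * 1.166472 = 11.66

11.66 dB


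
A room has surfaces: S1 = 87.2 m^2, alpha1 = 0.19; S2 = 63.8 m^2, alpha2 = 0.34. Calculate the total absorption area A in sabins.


Given surfaces:
  Surface 1: 87.2 * 0.19 = 16.568
  Surface 2: 63.8 * 0.34 = 21.692
Formula: A = sum(Si * alpha_i)
A = 16.568 + 21.692
A = 38.26

38.26 sabins


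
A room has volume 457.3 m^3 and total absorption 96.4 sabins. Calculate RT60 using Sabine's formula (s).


Given values:
  V = 457.3 m^3
  A = 96.4 sabins
Formula: RT60 = 0.161 * V / A
Numerator: 0.161 * 457.3 = 73.6253
RT60 = 73.6253 / 96.4 = 0.764

0.764 s


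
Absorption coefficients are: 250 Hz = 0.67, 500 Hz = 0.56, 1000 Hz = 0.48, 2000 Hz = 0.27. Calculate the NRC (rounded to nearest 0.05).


Given values:
  a_250 = 0.67, a_500 = 0.56
  a_1000 = 0.48, a_2000 = 0.27
Formula: NRC = (a250 + a500 + a1000 + a2000) / 4
Sum = 0.67 + 0.56 + 0.48 + 0.27 = 1.98
NRC = 1.98 / 4 = 0.495
Rounded to nearest 0.05: 0.5

0.5


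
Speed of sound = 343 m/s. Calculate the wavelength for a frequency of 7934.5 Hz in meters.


Given values:
  c = 343 m/s, f = 7934.5 Hz
Formula: lambda = c / f
lambda = 343 / 7934.5
lambda = 0.0432

0.0432 m


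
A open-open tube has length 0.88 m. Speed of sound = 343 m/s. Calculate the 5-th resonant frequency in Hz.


Given values:
  Tube type: open-open, L = 0.88 m, c = 343 m/s, n = 5
Formula: f_n = n * c / (2 * L)
Compute 2 * L = 2 * 0.88 = 1.76
f = 5 * 343 / 1.76
f = 974.43

974.43 Hz


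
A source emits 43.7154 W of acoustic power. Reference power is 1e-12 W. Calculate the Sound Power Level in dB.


Given values:
  W = 43.7154 W
  W_ref = 1e-12 W
Formula: SWL = 10 * log10(W / W_ref)
Compute ratio: W / W_ref = 43715400000000
Compute log10: log10(43715400000000) = 13.640634
Multiply: SWL = 10 * 13.640634 = 136.41

136.41 dB


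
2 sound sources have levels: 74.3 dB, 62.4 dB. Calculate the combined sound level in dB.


Formula: L_total = 10 * log10( sum(10^(Li/10)) )
  Source 1: 10^(74.3/10) = 26915348.0393
  Source 2: 10^(62.4/10) = 1737800.8287
Sum of linear values = 28653148.868
L_total = 10 * log10(28653148.868) = 74.57

74.57 dB


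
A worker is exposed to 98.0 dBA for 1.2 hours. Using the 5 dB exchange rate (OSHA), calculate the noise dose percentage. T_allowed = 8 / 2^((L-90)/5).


Given values:
  L = 98.0 dBA, T = 1.2 hours
Formula: T_allowed = 8 / 2^((L - 90) / 5)
Compute exponent: (98.0 - 90) / 5 = 1.6
Compute 2^(1.6) = 3.031433
T_allowed = 8 / 3.031433 = 2.639016 hours
Dose = (T / T_allowed) * 100
Dose = (1.2 / 2.639016) * 100 = 45.47

45.47 %


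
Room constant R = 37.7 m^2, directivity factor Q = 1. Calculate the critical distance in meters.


Given values:
  R = 37.7 m^2, Q = 1
Formula: d_c = 0.141 * sqrt(Q * R)
Compute Q * R = 1 * 37.7 = 37.7
Compute sqrt(37.7) = 6.14
d_c = 0.141 * 6.14 = 0.866

0.866 m


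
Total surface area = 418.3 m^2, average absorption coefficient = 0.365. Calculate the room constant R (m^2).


Given values:
  S = 418.3 m^2, alpha = 0.365
Formula: R = S * alpha / (1 - alpha)
Numerator: 418.3 * 0.365 = 152.6795
Denominator: 1 - 0.365 = 0.635
R = 152.6795 / 0.635 = 240.44

240.44 m^2


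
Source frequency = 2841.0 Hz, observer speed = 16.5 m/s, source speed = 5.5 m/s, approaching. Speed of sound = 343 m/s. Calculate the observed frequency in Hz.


Given values:
  f_s = 2841.0 Hz, v_o = 16.5 m/s, v_s = 5.5 m/s
  Direction: approaching
Formula: f_o = f_s * (c + v_o) / (c - v_s)
Numerator: c + v_o = 343 + 16.5 = 359.5
Denominator: c - v_s = 343 - 5.5 = 337.5
f_o = 2841.0 * 359.5 / 337.5 = 3026.19

3026.19 Hz


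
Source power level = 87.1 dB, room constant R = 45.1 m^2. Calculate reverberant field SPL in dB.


Given values:
  Lw = 87.1 dB, R = 45.1 m^2
Formula: SPL = Lw + 10 * log10(4 / R)
Compute 4 / R = 4 / 45.1 = 0.088692
Compute 10 * log10(0.088692) = -10.5212
SPL = 87.1 + (-10.5212) = 76.58

76.58 dB


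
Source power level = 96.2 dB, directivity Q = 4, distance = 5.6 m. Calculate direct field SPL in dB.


Given values:
  Lw = 96.2 dB, Q = 4, r = 5.6 m
Formula: SPL = Lw + 10 * log10(Q / (4 * pi * r^2))
Compute 4 * pi * r^2 = 4 * pi * 5.6^2 = 394.0814
Compute Q / denom = 4 / 394.0814 = 0.01015019
Compute 10 * log10(0.01015019) = -19.9353
SPL = 96.2 + (-19.9353) = 76.26

76.26 dB


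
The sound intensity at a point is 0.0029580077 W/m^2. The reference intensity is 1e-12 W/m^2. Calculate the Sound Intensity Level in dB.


Given values:
  I = 0.0029580077 W/m^2
  I_ref = 1e-12 W/m^2
Formula: SIL = 10 * log10(I / I_ref)
Compute ratio: I / I_ref = 2958007700
Compute log10: log10(2958007700) = 9.470999
Multiply: SIL = 10 * 9.470999 = 94.71

94.71 dB


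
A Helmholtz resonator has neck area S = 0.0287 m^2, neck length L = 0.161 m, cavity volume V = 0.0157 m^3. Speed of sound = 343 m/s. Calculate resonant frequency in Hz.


Given values:
  S = 0.0287 m^2, L = 0.161 m, V = 0.0157 m^3, c = 343 m/s
Formula: f = (c / (2*pi)) * sqrt(S / (V * L))
Compute V * L = 0.0157 * 0.161 = 0.0025277
Compute S / (V * L) = 0.0287 / 0.0025277 = 11.3542
Compute sqrt(11.3542) = 3.369599
Compute c / (2*pi) = 343 / 6.283185 = 54.590148
f = 54.590148 * 3.369599 = 183.95

183.95 Hz


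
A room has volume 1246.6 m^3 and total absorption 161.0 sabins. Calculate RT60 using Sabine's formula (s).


Given values:
  V = 1246.6 m^3
  A = 161.0 sabins
Formula: RT60 = 0.161 * V / A
Numerator: 0.161 * 1246.6 = 200.7026
RT60 = 200.7026 / 161.0 = 1.247

1.247 s


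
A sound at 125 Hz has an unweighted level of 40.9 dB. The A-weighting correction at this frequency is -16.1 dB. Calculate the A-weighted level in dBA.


Given values:
  SPL = 40.9 dB
  A-weighting at 125 Hz = -16.1 dB
Formula: L_A = SPL + A_weight
L_A = 40.9 + (-16.1)
L_A = 24.8

24.8 dBA


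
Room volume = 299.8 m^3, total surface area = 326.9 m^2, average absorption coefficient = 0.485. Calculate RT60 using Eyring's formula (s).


Given values:
  V = 299.8 m^3, S = 326.9 m^2, alpha = 0.485
Formula: RT60 = 0.161 * V / (-S * ln(1 - alpha))
Compute ln(1 - 0.485) = ln(0.515) = -0.663588
Denominator: -326.9 * -0.663588 = 216.9269
Numerator: 0.161 * 299.8 = 48.2678
RT60 = 48.2678 / 216.9269 = 0.223

0.223 s


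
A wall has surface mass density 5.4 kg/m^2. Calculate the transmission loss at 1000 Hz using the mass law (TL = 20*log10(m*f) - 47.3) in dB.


Given values:
  m = 5.4 kg/m^2, f = 1000 Hz
Formula: TL = 20 * log10(m * f) - 47.3
Compute m * f = 5.4 * 1000 = 5400.0
Compute log10(5400.0) = 3.732394
Compute 20 * 3.732394 = 74.6479
TL = 74.6479 - 47.3 = 27.35

27.35 dB


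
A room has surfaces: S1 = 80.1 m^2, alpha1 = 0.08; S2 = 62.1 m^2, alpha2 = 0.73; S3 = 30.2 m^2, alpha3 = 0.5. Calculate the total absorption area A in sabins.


Given surfaces:
  Surface 1: 80.1 * 0.08 = 6.408
  Surface 2: 62.1 * 0.73 = 45.333
  Surface 3: 30.2 * 0.5 = 15.1
Formula: A = sum(Si * alpha_i)
A = 6.408 + 45.333 + 15.1
A = 66.84

66.84 sabins


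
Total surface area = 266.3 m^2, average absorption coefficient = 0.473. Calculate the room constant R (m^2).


Given values:
  S = 266.3 m^2, alpha = 0.473
Formula: R = S * alpha / (1 - alpha)
Numerator: 266.3 * 0.473 = 125.9599
Denominator: 1 - 0.473 = 0.527
R = 125.9599 / 0.527 = 239.01

239.01 m^2


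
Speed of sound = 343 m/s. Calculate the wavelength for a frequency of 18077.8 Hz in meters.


Given values:
  c = 343 m/s, f = 18077.8 Hz
Formula: lambda = c / f
lambda = 343 / 18077.8
lambda = 0.019

0.019 m


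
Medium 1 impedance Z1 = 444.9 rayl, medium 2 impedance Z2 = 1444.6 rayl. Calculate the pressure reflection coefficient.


Given values:
  Z1 = 444.9 rayl, Z2 = 1444.6 rayl
Formula: R = (Z2 - Z1) / (Z2 + Z1)
Numerator: Z2 - Z1 = 1444.6 - 444.9 = 999.7
Denominator: Z2 + Z1 = 1444.6 + 444.9 = 1889.5
R = 999.7 / 1889.5 = 0.5291

0.5291


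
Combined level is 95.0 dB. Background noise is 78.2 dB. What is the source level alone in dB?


Given values:
  L_total = 95.0 dB, L_bg = 78.2 dB
Formula: L_source = 10 * log10(10^(L_total/10) - 10^(L_bg/10))
Convert to linear:
  10^(95.0/10) = 3162277660.1684
  10^(78.2/10) = 66069344.8008
Difference: 3162277660.1684 - 66069344.8008 = 3096208315.3676
L_source = 10 * log10(3096208315.3676) = 94.91

94.91 dB


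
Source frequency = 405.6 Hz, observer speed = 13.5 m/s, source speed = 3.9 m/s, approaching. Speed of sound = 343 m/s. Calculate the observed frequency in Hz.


Given values:
  f_s = 405.6 Hz, v_o = 13.5 m/s, v_s = 3.9 m/s
  Direction: approaching
Formula: f_o = f_s * (c + v_o) / (c - v_s)
Numerator: c + v_o = 343 + 13.5 = 356.5
Denominator: c - v_s = 343 - 3.9 = 339.1
f_o = 405.6 * 356.5 / 339.1 = 426.41

426.41 Hz


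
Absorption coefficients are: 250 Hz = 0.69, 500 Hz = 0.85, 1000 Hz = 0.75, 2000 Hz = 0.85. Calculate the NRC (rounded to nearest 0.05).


Given values:
  a_250 = 0.69, a_500 = 0.85
  a_1000 = 0.75, a_2000 = 0.85
Formula: NRC = (a250 + a500 + a1000 + a2000) / 4
Sum = 0.69 + 0.85 + 0.75 + 0.85 = 3.14
NRC = 3.14 / 4 = 0.785
Rounded to nearest 0.05: 0.8

0.8


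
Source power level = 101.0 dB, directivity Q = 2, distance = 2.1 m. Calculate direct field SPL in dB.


Given values:
  Lw = 101.0 dB, Q = 2, r = 2.1 m
Formula: SPL = Lw + 10 * log10(Q / (4 * pi * r^2))
Compute 4 * pi * r^2 = 4 * pi * 2.1^2 = 55.4177
Compute Q / denom = 2 / 55.4177 = 0.03608955
Compute 10 * log10(0.03608955) = -14.4262
SPL = 101.0 + (-14.4262) = 86.57

86.57 dB


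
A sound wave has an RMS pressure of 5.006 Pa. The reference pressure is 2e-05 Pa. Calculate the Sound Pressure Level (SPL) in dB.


Given values:
  p = 5.006 Pa
  p_ref = 2e-05 Pa
Formula: SPL = 20 * log10(p / p_ref)
Compute ratio: p / p_ref = 5.006 / 2e-05 = 250300
Compute log10: log10(250300) = 5.398461
Multiply: SPL = 20 * 5.398461 = 107.97

107.97 dB


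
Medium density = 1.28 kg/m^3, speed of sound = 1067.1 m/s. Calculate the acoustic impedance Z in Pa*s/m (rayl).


Given values:
  rho = 1.28 kg/m^3
  c = 1067.1 m/s
Formula: Z = rho * c
Z = 1.28 * 1067.1
Z = 1365.89

1365.89 rayl


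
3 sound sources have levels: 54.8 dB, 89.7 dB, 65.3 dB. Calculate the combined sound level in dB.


Formula: L_total = 10 * log10( sum(10^(Li/10)) )
  Source 1: 10^(54.8/10) = 301995.172
  Source 2: 10^(89.7/10) = 933254300.797
  Source 3: 10^(65.3/10) = 3388441.5614
Sum of linear values = 936944737.5304
L_total = 10 * log10(936944737.5304) = 89.72

89.72 dB


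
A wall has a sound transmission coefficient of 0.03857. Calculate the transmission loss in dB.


Given values:
  tau = 0.03857
Formula: TL = 10 * log10(1 / tau)
Compute 1 / tau = 1 / 0.03857 = 25.9269
Compute log10(25.9269) = 1.413751
TL = 10 * 1.413751 = 14.14

14.14 dB


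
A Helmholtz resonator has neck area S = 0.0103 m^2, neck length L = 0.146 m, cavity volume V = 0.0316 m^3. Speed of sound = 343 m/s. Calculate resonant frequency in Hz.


Given values:
  S = 0.0103 m^2, L = 0.146 m, V = 0.0316 m^3, c = 343 m/s
Formula: f = (c / (2*pi)) * sqrt(S / (V * L))
Compute V * L = 0.0316 * 0.146 = 0.0046136
Compute S / (V * L) = 0.0103 / 0.0046136 = 2.2325
Compute sqrt(2.2325) = 1.494155
Compute c / (2*pi) = 343 / 6.283185 = 54.590148
f = 54.590148 * 1.494155 = 81.57

81.57 Hz


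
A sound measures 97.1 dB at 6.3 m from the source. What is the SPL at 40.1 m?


Given values:
  SPL1 = 97.1 dB, r1 = 6.3 m, r2 = 40.1 m
Formula: SPL2 = SPL1 - 20 * log10(r2 / r1)
Compute ratio: r2 / r1 = 40.1 / 6.3 = 6.3651
Compute log10: log10(6.3651) = 0.803805
Compute drop: 20 * 0.803805 = 16.0761
SPL2 = 97.1 - 16.0761 = 81.02

81.02 dB


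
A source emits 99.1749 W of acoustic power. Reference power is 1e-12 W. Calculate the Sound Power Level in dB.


Given values:
  W = 99.1749 W
  W_ref = 1e-12 W
Formula: SWL = 10 * log10(W / W_ref)
Compute ratio: W / W_ref = 99174900000000
Compute log10: log10(99174900000000) = 13.996402
Multiply: SWL = 10 * 13.996402 = 139.96

139.96 dB


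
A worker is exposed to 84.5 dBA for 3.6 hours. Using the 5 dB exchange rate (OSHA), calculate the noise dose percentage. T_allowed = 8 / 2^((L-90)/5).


Given values:
  L = 84.5 dBA, T = 3.6 hours
Formula: T_allowed = 8 / 2^((L - 90) / 5)
Compute exponent: (84.5 - 90) / 5 = -1.1
Compute 2^(-1.1) = 0.466516
T_allowed = 8 / 0.466516 = 17.148394 hours
Dose = (T / T_allowed) * 100
Dose = (3.6 / 17.148394) * 100 = 20.99

20.99 %


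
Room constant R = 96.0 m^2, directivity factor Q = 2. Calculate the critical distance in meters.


Given values:
  R = 96.0 m^2, Q = 2
Formula: d_c = 0.141 * sqrt(Q * R)
Compute Q * R = 2 * 96.0 = 192.0
Compute sqrt(192.0) = 13.8564
d_c = 0.141 * 13.8564 = 1.954

1.954 m


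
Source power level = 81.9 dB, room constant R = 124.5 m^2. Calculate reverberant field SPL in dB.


Given values:
  Lw = 81.9 dB, R = 124.5 m^2
Formula: SPL = Lw + 10 * log10(4 / R)
Compute 4 / R = 4 / 124.5 = 0.032129
Compute 10 * log10(0.032129) = -14.931
SPL = 81.9 + (-14.931) = 66.97

66.97 dB


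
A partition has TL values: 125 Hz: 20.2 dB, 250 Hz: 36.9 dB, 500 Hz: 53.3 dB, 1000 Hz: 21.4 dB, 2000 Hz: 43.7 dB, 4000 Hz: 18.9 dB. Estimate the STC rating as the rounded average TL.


Given TL values at each frequency:
  125 Hz: 20.2 dB
  250 Hz: 36.9 dB
  500 Hz: 53.3 dB
  1000 Hz: 21.4 dB
  2000 Hz: 43.7 dB
  4000 Hz: 18.9 dB
Formula: STC ~ round(average of TL values)
Sum = 20.2 + 36.9 + 53.3 + 21.4 + 43.7 + 18.9 = 194.4
Average = 194.4 / 6 = 32.4
Rounded: 32

32


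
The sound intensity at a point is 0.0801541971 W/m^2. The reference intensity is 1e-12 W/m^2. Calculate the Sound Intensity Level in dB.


Given values:
  I = 0.0801541971 W/m^2
  I_ref = 1e-12 W/m^2
Formula: SIL = 10 * log10(I / I_ref)
Compute ratio: I / I_ref = 80154197100
Compute log10: log10(80154197100) = 10.903926
Multiply: SIL = 10 * 10.903926 = 109.04

109.04 dB


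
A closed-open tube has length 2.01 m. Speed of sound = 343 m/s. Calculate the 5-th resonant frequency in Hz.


Given values:
  Tube type: closed-open, L = 2.01 m, c = 343 m/s, n = 5
Formula: f_n = (2n - 1) * c / (4 * L)
Compute 2n - 1 = 2*5 - 1 = 9
Compute 4 * L = 4 * 2.01 = 8.04
f = 9 * 343 / 8.04
f = 383.96

383.96 Hz


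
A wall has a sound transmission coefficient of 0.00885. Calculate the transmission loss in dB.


Given values:
  tau = 0.00885
Formula: TL = 10 * log10(1 / tau)
Compute 1 / tau = 1 / 0.00885 = 112.9944
Compute log10(112.9944) = 2.053057
TL = 10 * 2.053057 = 20.53

20.53 dB


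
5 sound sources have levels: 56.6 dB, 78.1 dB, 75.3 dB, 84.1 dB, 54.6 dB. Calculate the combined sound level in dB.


Formula: L_total = 10 * log10( sum(10^(Li/10)) )
  Source 1: 10^(56.6/10) = 457088.1896
  Source 2: 10^(78.1/10) = 64565422.9035
  Source 3: 10^(75.3/10) = 33884415.6139
  Source 4: 10^(84.1/10) = 257039578.2769
  Source 5: 10^(54.6/10) = 288403.1503
Sum of linear values = 356234908.1342
L_total = 10 * log10(356234908.1342) = 85.52

85.52 dB


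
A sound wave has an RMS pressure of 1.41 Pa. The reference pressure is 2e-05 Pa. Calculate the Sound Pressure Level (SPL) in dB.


Given values:
  p = 1.41 Pa
  p_ref = 2e-05 Pa
Formula: SPL = 20 * log10(p / p_ref)
Compute ratio: p / p_ref = 1.41 / 2e-05 = 70500
Compute log10: log10(70500) = 4.848189
Multiply: SPL = 20 * 4.848189 = 96.96

96.96 dB


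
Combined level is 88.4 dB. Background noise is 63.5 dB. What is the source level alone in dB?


Given values:
  L_total = 88.4 dB, L_bg = 63.5 dB
Formula: L_source = 10 * log10(10^(L_total/10) - 10^(L_bg/10))
Convert to linear:
  10^(88.4/10) = 691830970.9189
  10^(63.5/10) = 2238721.1386
Difference: 691830970.9189 - 2238721.1386 = 689592249.7803
L_source = 10 * log10(689592249.7803) = 88.39

88.39 dB


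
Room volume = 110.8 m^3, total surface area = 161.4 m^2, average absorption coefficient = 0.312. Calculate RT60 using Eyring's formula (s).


Given values:
  V = 110.8 m^3, S = 161.4 m^2, alpha = 0.312
Formula: RT60 = 0.161 * V / (-S * ln(1 - alpha))
Compute ln(1 - 0.312) = ln(0.688) = -0.373966
Denominator: -161.4 * -0.373966 = 60.3581
Numerator: 0.161 * 110.8 = 17.8388
RT60 = 17.8388 / 60.3581 = 0.296

0.296 s


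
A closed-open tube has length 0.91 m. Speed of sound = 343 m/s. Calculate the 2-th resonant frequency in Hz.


Given values:
  Tube type: closed-open, L = 0.91 m, c = 343 m/s, n = 2
Formula: f_n = (2n - 1) * c / (4 * L)
Compute 2n - 1 = 2*2 - 1 = 3
Compute 4 * L = 4 * 0.91 = 3.64
f = 3 * 343 / 3.64
f = 282.69

282.69 Hz


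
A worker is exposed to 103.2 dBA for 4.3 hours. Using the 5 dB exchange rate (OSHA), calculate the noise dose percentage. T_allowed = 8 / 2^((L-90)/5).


Given values:
  L = 103.2 dBA, T = 4.3 hours
Formula: T_allowed = 8 / 2^((L - 90) / 5)
Compute exponent: (103.2 - 90) / 5 = 2.64
Compute 2^(2.64) = 6.233317
T_allowed = 8 / 6.233317 = 1.283426 hours
Dose = (T / T_allowed) * 100
Dose = (4.3 / 1.283426) * 100 = 335.04

335.04 %


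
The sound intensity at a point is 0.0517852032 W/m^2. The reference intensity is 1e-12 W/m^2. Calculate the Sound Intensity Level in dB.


Given values:
  I = 0.0517852032 W/m^2
  I_ref = 1e-12 W/m^2
Formula: SIL = 10 * log10(I / I_ref)
Compute ratio: I / I_ref = 51785203200
Compute log10: log10(51785203200) = 10.714206
Multiply: SIL = 10 * 10.714206 = 107.14

107.14 dB


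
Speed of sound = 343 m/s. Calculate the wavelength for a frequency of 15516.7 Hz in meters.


Given values:
  c = 343 m/s, f = 15516.7 Hz
Formula: lambda = c / f
lambda = 343 / 15516.7
lambda = 0.0221

0.0221 m


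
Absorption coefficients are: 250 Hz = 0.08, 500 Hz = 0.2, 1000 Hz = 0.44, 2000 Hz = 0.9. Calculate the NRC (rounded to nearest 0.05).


Given values:
  a_250 = 0.08, a_500 = 0.2
  a_1000 = 0.44, a_2000 = 0.9
Formula: NRC = (a250 + a500 + a1000 + a2000) / 4
Sum = 0.08 + 0.2 + 0.44 + 0.9 = 1.62
NRC = 1.62 / 4 = 0.405
Rounded to nearest 0.05: 0.4

0.4


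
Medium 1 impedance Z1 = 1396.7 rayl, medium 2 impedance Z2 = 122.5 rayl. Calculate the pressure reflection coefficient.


Given values:
  Z1 = 1396.7 rayl, Z2 = 122.5 rayl
Formula: R = (Z2 - Z1) / (Z2 + Z1)
Numerator: Z2 - Z1 = 122.5 - 1396.7 = -1274.2
Denominator: Z2 + Z1 = 122.5 + 1396.7 = 1519.2
R = -1274.2 / 1519.2 = -0.8387

-0.8387


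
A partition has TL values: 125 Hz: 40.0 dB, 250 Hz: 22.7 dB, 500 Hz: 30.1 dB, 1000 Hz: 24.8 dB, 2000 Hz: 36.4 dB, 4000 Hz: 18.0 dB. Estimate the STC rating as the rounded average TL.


Given TL values at each frequency:
  125 Hz: 40.0 dB
  250 Hz: 22.7 dB
  500 Hz: 30.1 dB
  1000 Hz: 24.8 dB
  2000 Hz: 36.4 dB
  4000 Hz: 18.0 dB
Formula: STC ~ round(average of TL values)
Sum = 40.0 + 22.7 + 30.1 + 24.8 + 36.4 + 18.0 = 172.0
Average = 172.0 / 6 = 28.67
Rounded: 29

29


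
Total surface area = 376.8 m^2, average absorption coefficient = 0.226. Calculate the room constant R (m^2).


Given values:
  S = 376.8 m^2, alpha = 0.226
Formula: R = S * alpha / (1 - alpha)
Numerator: 376.8 * 0.226 = 85.1568
Denominator: 1 - 0.226 = 0.774
R = 85.1568 / 0.774 = 110.02

110.02 m^2


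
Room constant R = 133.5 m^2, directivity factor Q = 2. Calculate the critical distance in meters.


Given values:
  R = 133.5 m^2, Q = 2
Formula: d_c = 0.141 * sqrt(Q * R)
Compute Q * R = 2 * 133.5 = 267.0
Compute sqrt(267.0) = 16.3401
d_c = 0.141 * 16.3401 = 2.304

2.304 m


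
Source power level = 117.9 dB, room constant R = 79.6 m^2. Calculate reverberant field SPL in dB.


Given values:
  Lw = 117.9 dB, R = 79.6 m^2
Formula: SPL = Lw + 10 * log10(4 / R)
Compute 4 / R = 4 / 79.6 = 0.050251
Compute 10 * log10(0.050251) = -12.9886
SPL = 117.9 + (-12.9886) = 104.91

104.91 dB


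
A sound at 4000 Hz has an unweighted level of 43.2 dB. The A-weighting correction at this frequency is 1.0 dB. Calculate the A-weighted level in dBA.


Given values:
  SPL = 43.2 dB
  A-weighting at 4000 Hz = 1.0 dB
Formula: L_A = SPL + A_weight
L_A = 43.2 + (1.0)
L_A = 44.2

44.2 dBA


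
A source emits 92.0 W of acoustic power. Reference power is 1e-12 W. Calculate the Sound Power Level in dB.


Given values:
  W = 92.0 W
  W_ref = 1e-12 W
Formula: SWL = 10 * log10(W / W_ref)
Compute ratio: W / W_ref = 92000000000000
Compute log10: log10(92000000000000) = 13.963788
Multiply: SWL = 10 * 13.963788 = 139.64

139.64 dB


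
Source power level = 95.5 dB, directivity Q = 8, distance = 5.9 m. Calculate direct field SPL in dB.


Given values:
  Lw = 95.5 dB, Q = 8, r = 5.9 m
Formula: SPL = Lw + 10 * log10(Q / (4 * pi * r^2))
Compute 4 * pi * r^2 = 4 * pi * 5.9^2 = 437.4354
Compute Q / denom = 8 / 437.4354 = 0.01828841
Compute 10 * log10(0.01828841) = -17.3782
SPL = 95.5 + (-17.3782) = 78.12

78.12 dB


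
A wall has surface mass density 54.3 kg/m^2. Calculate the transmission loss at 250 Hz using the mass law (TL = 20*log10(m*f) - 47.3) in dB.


Given values:
  m = 54.3 kg/m^2, f = 250 Hz
Formula: TL = 20 * log10(m * f) - 47.3
Compute m * f = 54.3 * 250 = 13575.0
Compute log10(13575.0) = 4.13274
Compute 20 * 4.13274 = 82.6548
TL = 82.6548 - 47.3 = 35.35

35.35 dB


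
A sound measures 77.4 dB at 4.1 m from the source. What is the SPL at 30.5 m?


Given values:
  SPL1 = 77.4 dB, r1 = 4.1 m, r2 = 30.5 m
Formula: SPL2 = SPL1 - 20 * log10(r2 / r1)
Compute ratio: r2 / r1 = 30.5 / 4.1 = 7.439
Compute log10: log10(7.439) = 0.871515
Compute drop: 20 * 0.871515 = 17.4303
SPL2 = 77.4 - 17.4303 = 59.97

59.97 dB


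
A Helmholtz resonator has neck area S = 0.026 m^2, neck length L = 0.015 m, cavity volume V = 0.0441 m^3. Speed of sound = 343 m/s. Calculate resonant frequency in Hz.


Given values:
  S = 0.026 m^2, L = 0.015 m, V = 0.0441 m^3, c = 343 m/s
Formula: f = (c / (2*pi)) * sqrt(S / (V * L))
Compute V * L = 0.0441 * 0.015 = 0.0006615
Compute S / (V * L) = 0.026 / 0.0006615 = 39.3046
Compute sqrt(39.3046) = 6.269338
Compute c / (2*pi) = 343 / 6.283185 = 54.590148
f = 54.590148 * 6.269338 = 342.24

342.24 Hz


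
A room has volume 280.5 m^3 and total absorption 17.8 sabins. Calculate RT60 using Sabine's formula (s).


Given values:
  V = 280.5 m^3
  A = 17.8 sabins
Formula: RT60 = 0.161 * V / A
Numerator: 0.161 * 280.5 = 45.1605
RT60 = 45.1605 / 17.8 = 2.537

2.537 s


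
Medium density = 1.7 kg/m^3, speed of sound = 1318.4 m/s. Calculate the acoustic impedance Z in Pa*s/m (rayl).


Given values:
  rho = 1.7 kg/m^3
  c = 1318.4 m/s
Formula: Z = rho * c
Z = 1.7 * 1318.4
Z = 2241.28

2241.28 rayl


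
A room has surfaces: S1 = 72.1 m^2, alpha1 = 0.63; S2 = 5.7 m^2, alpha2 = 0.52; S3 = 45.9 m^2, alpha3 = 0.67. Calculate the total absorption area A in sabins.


Given surfaces:
  Surface 1: 72.1 * 0.63 = 45.423
  Surface 2: 5.7 * 0.52 = 2.964
  Surface 3: 45.9 * 0.67 = 30.753
Formula: A = sum(Si * alpha_i)
A = 45.423 + 2.964 + 30.753
A = 79.14

79.14 sabins


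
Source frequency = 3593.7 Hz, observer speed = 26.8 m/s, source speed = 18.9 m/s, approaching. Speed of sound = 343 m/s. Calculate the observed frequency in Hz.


Given values:
  f_s = 3593.7 Hz, v_o = 26.8 m/s, v_s = 18.9 m/s
  Direction: approaching
Formula: f_o = f_s * (c + v_o) / (c - v_s)
Numerator: c + v_o = 343 + 26.8 = 369.8
Denominator: c - v_s = 343 - 18.9 = 324.1
f_o = 3593.7 * 369.8 / 324.1 = 4100.43

4100.43 Hz


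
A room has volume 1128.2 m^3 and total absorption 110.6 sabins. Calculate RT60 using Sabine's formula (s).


Given values:
  V = 1128.2 m^3
  A = 110.6 sabins
Formula: RT60 = 0.161 * V / A
Numerator: 0.161 * 1128.2 = 181.6402
RT60 = 181.6402 / 110.6 = 1.642

1.642 s


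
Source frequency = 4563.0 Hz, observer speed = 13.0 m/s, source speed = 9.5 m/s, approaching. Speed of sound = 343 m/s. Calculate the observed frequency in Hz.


Given values:
  f_s = 4563.0 Hz, v_o = 13.0 m/s, v_s = 9.5 m/s
  Direction: approaching
Formula: f_o = f_s * (c + v_o) / (c - v_s)
Numerator: c + v_o = 343 + 13.0 = 356.0
Denominator: c - v_s = 343 - 9.5 = 333.5
f_o = 4563.0 * 356.0 / 333.5 = 4870.85

4870.85 Hz


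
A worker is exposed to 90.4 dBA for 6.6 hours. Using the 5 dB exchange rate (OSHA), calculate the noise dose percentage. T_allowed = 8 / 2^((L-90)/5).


Given values:
  L = 90.4 dBA, T = 6.6 hours
Formula: T_allowed = 8 / 2^((L - 90) / 5)
Compute exponent: (90.4 - 90) / 5 = 0.08
Compute 2^(0.08) = 1.057018
T_allowed = 8 / 1.057018 = 7.568461 hours
Dose = (T / T_allowed) * 100
Dose = (6.6 / 7.568461) * 100 = 87.2

87.2 %


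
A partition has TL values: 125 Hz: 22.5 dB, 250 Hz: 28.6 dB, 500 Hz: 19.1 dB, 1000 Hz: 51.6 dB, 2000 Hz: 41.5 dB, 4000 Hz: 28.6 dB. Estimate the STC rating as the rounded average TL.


Given TL values at each frequency:
  125 Hz: 22.5 dB
  250 Hz: 28.6 dB
  500 Hz: 19.1 dB
  1000 Hz: 51.6 dB
  2000 Hz: 41.5 dB
  4000 Hz: 28.6 dB
Formula: STC ~ round(average of TL values)
Sum = 22.5 + 28.6 + 19.1 + 51.6 + 41.5 + 28.6 = 191.9
Average = 191.9 / 6 = 31.98
Rounded: 32

32
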